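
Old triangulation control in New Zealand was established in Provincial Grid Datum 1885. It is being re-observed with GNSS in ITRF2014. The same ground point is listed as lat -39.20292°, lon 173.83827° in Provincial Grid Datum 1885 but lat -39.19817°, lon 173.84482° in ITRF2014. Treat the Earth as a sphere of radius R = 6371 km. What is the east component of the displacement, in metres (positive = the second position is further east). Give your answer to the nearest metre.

Δφ = -39.19817° − -39.20292° = +0.00475°; Δλ = 173.84482° − 173.83827° = +0.00655°.
1° along a meridian = πR/180 = 111195 m.
ΔN = Δφ × 111195 = 528.2 m; ΔE = Δλ × 111195 × cos(-39.20292°) = +0.00655 × 111195 × 0.774912 = 564.4 m.

ΔE = 564 m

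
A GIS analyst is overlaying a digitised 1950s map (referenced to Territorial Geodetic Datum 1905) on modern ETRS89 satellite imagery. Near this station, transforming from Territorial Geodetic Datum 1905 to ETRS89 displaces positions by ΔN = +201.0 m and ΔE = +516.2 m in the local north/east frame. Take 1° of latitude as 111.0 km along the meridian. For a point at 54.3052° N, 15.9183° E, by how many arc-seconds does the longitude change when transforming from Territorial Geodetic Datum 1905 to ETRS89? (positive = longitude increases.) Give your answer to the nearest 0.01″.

At latitude 54.3052°, cos φ = 0.583468.
1° of longitude at this latitude = 111.0 × cos φ = 64.76 km, so Δλ = 516.2 / 64764.9 = 0.0079704° = 28.693″.

Δλ = 28.69″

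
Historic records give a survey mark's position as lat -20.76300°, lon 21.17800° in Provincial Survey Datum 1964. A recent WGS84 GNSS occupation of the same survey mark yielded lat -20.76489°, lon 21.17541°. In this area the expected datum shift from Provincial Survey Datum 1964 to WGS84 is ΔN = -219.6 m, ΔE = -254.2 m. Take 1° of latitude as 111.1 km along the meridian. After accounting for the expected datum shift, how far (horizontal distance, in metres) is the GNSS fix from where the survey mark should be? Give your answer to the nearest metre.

18 m

Observed coordinate differences: Δφ = -0.00189°, Δλ = -0.00259°.
Converting to metres (1° lat = 111100 m, cos φ = 0.935055): observed ΔN = -210.0 m, observed ΔE = -269.1 m.
Subtracting the expected shift leaves a residual of -210.0 − (-219.6) = 9.6 m north and -269.1 − (-254.2) = -14.9 m east.
Residual distance = √(9.6² + (-14.9)²) = 17.7 m.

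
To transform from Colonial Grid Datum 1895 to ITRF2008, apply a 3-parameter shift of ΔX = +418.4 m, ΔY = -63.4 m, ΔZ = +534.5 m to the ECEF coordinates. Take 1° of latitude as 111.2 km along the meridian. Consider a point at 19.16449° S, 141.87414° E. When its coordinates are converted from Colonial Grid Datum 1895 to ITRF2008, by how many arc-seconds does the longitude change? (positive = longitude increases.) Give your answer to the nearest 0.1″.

Δλ = -7.1″

sin φ = -0.328281, cos φ = 0.944580, sin λ = 0.617391, cos λ = -0.786656.
East component: ΔE = −sin λ·ΔX + cos λ·ΔY = −(0.617391)(418.4) + (-0.786656)(-63.4) = -208.44 m.
1° of latitude spans 111200 m; at latitude φ, 1° of longitude spans that × cos φ = 105037.3 m, so Δλ = -208.44 / 105037.3 × 3600 = -7.144″.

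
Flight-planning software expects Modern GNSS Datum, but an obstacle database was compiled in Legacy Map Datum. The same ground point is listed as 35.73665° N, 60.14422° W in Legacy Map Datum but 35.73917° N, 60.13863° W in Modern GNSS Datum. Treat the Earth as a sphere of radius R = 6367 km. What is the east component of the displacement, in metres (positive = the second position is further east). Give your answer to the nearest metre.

ΔE = 504 m

Δφ = 35.73917° − 35.73665° = +0.00252°; Δλ = -60.13863° − -60.14422° = +0.00559°.
1° along a meridian = πR/180 = 111125 m.
ΔN = Δφ × 111125 = 280.0 m; ΔE = Δλ × 111125 × cos(35.73665°) = +0.00559 × 111125 × 0.811710 = 504.2 m.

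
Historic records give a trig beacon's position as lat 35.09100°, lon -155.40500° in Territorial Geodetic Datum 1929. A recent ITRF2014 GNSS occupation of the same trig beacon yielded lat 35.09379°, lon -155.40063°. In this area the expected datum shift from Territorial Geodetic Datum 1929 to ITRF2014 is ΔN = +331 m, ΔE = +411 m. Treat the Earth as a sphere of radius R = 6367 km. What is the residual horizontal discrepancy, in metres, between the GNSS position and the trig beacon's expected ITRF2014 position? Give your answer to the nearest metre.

25 m

Observed coordinate differences: Δφ = +0.00279°, Δλ = +0.00437°.
Converting to metres (1° lat = 111125 m, cos φ = 0.818240): observed ΔN = 310.0 m, observed ΔE = 397.4 m.
Subtracting the expected shift leaves a residual of 310.0 − (331) = -21.0 m north and 397.4 − (411) = -13.6 m east.
Residual distance = √((-21.0)² + (-13.6)²) = 25.0 m.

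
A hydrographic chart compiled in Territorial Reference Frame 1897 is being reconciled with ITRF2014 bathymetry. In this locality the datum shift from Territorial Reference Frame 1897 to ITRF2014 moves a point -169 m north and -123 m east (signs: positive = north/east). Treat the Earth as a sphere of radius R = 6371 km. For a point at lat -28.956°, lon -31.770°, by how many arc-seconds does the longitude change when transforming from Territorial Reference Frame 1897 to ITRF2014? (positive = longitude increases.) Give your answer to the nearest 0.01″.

At latitude -28.956°, cos φ = 0.874992.
One radian of longitude at latitude φ spans R cos φ, so Δλ = ΔE / (R cos φ) = -123.0 / (6371000 × 0.874992) = -2.2064e-05 rad = -4.551″.

Δλ = -4.55″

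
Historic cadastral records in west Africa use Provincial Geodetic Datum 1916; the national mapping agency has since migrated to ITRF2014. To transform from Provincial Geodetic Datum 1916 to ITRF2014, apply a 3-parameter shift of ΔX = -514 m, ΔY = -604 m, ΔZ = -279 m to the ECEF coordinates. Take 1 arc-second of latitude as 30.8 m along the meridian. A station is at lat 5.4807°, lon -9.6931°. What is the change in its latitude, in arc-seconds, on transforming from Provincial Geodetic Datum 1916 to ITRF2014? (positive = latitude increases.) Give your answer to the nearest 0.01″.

Δφ = -7.76″

sin φ = 0.095510, cos φ = 0.995428, sin λ = -0.168371, cos λ = 0.985724.
North component: ΔN = −sin φ cos λ·ΔX − sin φ sin λ·ΔY + cos φ·ΔZ = −(0.095510)(0.985724)(-514) − (0.095510)(-0.168371)(-604) + (0.995428)(-279) = -239.05 m.
1° of latitude spans 3600 × 30.80 = 110880 m, so Δφ = -239.05 / 110880 × 3600 = -7.761″.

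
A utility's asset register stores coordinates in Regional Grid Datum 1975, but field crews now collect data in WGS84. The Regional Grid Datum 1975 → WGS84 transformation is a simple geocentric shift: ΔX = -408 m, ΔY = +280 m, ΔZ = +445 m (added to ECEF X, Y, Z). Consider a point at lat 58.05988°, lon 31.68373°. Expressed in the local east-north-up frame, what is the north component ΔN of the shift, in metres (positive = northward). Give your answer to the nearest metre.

ΔN = 405 m

At φ = 58.05988°, λ = 31.68373°: sin φ = 0.848601, cos φ = 0.529033, sin λ = 0.525230, cos λ = 0.850960.
ΔN = −sin φ cos λ·ΔX − sin φ sin λ·ΔY + cos φ·ΔZ = −(0.848601)(0.850960)(-408) − (0.848601)(0.525230)(280) + (0.529033)(445) = 405.25 m.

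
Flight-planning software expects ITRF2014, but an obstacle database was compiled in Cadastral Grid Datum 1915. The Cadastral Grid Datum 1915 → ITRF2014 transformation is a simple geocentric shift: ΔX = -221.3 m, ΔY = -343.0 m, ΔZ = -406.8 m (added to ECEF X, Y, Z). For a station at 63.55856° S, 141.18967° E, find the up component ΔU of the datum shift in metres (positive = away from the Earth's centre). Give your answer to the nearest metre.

The local up (radial) axis is (cos φ cos λ, cos φ sin λ, sin φ), giving ΔU = 76.786 − 95.724 + 364.245 = 345.31 m.

ΔU = 345 m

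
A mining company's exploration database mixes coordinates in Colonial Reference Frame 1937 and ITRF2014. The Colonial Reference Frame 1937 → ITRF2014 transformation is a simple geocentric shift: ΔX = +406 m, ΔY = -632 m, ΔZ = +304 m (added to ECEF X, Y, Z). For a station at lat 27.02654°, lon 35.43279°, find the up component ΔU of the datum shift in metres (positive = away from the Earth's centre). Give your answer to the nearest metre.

ΔU = 106 m

The local up (radial) axis is (cos φ cos λ, cos φ sin λ, sin φ), giving ΔU = 294.682 − 326.388 + 138.139 = 106.43 m.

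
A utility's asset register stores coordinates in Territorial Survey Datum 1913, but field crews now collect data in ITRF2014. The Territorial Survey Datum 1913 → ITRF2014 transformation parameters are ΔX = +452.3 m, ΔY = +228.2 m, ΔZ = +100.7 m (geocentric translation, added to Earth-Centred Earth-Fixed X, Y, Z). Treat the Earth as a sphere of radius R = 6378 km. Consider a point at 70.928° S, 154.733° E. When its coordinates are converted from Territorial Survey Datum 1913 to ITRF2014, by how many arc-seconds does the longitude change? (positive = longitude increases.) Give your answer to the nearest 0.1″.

sin φ = -0.945109, cos φ = 0.326756, sin λ = 0.426837, cos λ = -0.904329.
East component: ΔE = −sin λ·ΔX + cos λ·ΔY = −(0.426837)(452.3) + (-0.904329)(228.2) = -399.43 m.
1° of latitude spans πR/180 = 111317 m; at latitude φ, 1° of longitude spans that × cos φ = 36373.5 m, so Δλ = -399.43 / 36373.5 × 3600 = -39.532″.

Δλ = -39.5″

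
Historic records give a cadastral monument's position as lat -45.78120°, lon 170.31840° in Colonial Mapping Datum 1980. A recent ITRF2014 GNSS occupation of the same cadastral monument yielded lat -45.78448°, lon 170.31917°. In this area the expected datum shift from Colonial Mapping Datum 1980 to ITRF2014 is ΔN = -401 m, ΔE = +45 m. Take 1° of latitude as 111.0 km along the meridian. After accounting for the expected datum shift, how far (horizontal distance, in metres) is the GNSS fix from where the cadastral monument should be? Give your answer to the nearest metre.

Observed coordinate differences: Δφ = -0.00328°, Δλ = +0.00077°.
Converting to metres (1° lat = 111000 m, cos φ = 0.697400): observed ΔN = -364.1 m, observed ΔE = 59.6 m.
Subtracting the expected shift leaves a residual of -364.1 − (-401) = 36.9 m north and 59.6 − (45) = 14.6 m east.
Residual distance = √(36.9² + 14.6²) = 39.7 m.

40 m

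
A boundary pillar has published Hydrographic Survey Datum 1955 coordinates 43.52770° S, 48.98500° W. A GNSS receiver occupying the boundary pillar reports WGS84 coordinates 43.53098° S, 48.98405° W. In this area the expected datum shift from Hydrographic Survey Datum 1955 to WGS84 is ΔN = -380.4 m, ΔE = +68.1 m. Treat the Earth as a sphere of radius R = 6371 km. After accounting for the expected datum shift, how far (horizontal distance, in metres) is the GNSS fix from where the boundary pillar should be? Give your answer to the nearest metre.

Observed coordinate differences: Δφ = -0.00328°, Δλ = +0.00095°.
Converting to metres (1° lat = 111195 m, cos φ = 0.725041): observed ΔN = -364.7 m, observed ΔE = 76.6 m.
Subtracting the expected shift leaves a residual of -364.7 − (-380.4) = 15.7 m north and 76.6 − (68.1) = 8.5 m east.
Residual distance = √(15.7² + 8.5²) = 17.8 m.

18 m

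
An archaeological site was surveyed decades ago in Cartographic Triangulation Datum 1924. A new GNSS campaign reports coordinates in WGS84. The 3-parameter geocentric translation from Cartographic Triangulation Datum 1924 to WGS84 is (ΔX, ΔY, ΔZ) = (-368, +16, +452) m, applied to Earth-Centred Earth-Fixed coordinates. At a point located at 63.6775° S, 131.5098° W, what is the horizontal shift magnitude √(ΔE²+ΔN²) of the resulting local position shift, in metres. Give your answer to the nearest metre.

The local east axis at (φ, λ) is (−sin λ, cos λ, 0), so ΔE = −sin(-131.5098°)·(-368) + cos(-131.5098°)·16 = -286.18 m.
The local north axis is (−sin φ cos λ, −sin φ sin λ, cos φ), giving ΔN = 218.603 − 10.739 + 200.427 = 408.29 m.
Horizontal magnitude = √(ΔE² + ΔN²) = √((-286.18)² + 408.29²) = 498.60 m.

499 m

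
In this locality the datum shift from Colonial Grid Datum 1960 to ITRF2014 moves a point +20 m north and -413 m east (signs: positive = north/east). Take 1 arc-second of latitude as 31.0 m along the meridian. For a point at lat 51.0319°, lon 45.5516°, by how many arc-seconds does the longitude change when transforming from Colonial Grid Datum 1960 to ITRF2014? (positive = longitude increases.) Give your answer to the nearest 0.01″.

Δλ = -21.18″

At latitude 51.0319°, cos φ = 0.628888.
1″ of longitude at this latitude = 31.00 × cos φ = 19.4955 m, so Δλ = -413.0 / 19.4955 = -21.184″.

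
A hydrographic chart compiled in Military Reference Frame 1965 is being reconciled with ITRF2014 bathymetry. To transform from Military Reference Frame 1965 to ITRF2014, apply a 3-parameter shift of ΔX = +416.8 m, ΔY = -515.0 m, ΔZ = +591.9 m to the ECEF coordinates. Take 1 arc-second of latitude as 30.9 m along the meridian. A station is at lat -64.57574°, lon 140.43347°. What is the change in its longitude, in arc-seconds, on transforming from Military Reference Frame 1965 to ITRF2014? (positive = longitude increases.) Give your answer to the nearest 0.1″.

Δλ = 9.9″

sin φ = -0.903154, cos φ = 0.429318, sin λ = 0.636974, cos λ = -0.770885.
East component: ΔE = −sin λ·ΔX + cos λ·ΔY = −(0.636974)(416.8) + (-0.770885)(-515.0) = 131.52 m.
1° of latitude spans 3600 × 30.90 = 111240 m; at latitude φ, 1° of longitude spans that × cos φ = 47757.3 m, so Δλ = 131.52 / 47757.3 × 3600 = 9.914″.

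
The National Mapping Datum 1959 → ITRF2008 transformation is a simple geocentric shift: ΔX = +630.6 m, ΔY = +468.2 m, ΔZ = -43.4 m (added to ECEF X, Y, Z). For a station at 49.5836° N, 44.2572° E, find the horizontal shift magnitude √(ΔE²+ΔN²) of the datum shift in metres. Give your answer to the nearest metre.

At φ = 49.5836°, λ = 44.2572°: sin φ = 0.761353, cos φ = 0.648338, sin λ = 0.697880, cos λ = 0.716214.
ΔE = −sin λ·ΔX + cos λ·ΔY = −(0.697880)·(630.6) + (0.716214)·(468.2) = -104.75 m.
ΔN = −sin φ cos λ·ΔX − sin φ sin λ·ΔY + cos φ·ΔZ = −(0.761353)(0.716214)(630.6) − (0.761353)(0.697880)(468.2) + (0.648338)(-43.4) = -620.77 m.
Horizontal magnitude = √(ΔE² + ΔN²) = √((-104.75)² + (-620.77)²) = 629.55 m.

630 m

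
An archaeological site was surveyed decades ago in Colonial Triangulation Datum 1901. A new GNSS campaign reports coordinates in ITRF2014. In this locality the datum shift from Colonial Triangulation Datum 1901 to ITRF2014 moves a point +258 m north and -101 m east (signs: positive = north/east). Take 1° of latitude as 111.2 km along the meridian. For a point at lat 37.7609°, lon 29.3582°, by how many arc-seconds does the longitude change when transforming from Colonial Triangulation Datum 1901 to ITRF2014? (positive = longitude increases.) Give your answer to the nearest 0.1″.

Δλ = -4.1″

At latitude 37.7609°, cos φ = 0.790573.
1° of longitude at this latitude = 111.2 × cos φ = 87.91 km, so Δλ = -101.0 / 87911.7 = -0.0011489° = -4.136″.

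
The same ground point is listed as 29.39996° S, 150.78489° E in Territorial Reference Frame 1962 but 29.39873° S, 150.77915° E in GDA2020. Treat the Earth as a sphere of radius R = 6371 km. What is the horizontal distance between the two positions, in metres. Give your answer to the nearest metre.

Δφ = -29.39873° − -29.39996° = +0.00123°; Δλ = 150.77915° − 150.78489° = -0.00574°.
1° along a meridian = πR/180 = 111195 m.
ΔN = Δφ × 111195 = 136.8 m; ΔE = Δλ × 111195 × cos(-29.39996°) = -0.00574 × 111195 × 0.871214 = -556.1 m.
Distance = √(ΔE² + ΔN²) = √((-556.1)² + 136.8²) = 572.6 m.

573 m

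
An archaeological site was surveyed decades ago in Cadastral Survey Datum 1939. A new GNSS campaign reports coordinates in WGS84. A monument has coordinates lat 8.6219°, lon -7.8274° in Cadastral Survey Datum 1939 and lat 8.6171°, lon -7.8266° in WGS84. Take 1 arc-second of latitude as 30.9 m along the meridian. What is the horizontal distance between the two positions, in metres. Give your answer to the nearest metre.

541 m

Δφ = 8.6171° − 8.6219° = -0.0048°; Δλ = -7.8266° − -7.8274° = +0.0008°.
1° of latitude = 3600 × 30.90 = 111240 m.
ΔN = Δφ × 111240 = -534.0 m; ΔE = Δλ × 111240 × cos(8.6219°) = +0.0008 × 111240 × 0.988699 = 88.0 m.
Distance = √(ΔE² + ΔN²) = √(88.0² + (-534.0)²) = 541.2 m.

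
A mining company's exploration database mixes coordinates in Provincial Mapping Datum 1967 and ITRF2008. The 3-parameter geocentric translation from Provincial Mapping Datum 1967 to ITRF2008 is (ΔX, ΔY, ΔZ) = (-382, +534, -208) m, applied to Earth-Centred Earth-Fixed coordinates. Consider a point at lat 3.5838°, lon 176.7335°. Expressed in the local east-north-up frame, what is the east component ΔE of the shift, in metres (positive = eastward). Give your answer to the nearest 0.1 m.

ΔE = -511.4 m

At φ = 3.5838°, λ = 176.7335°: sin φ = 0.062508, cos φ = 0.998044, sin λ = 0.056980, cos λ = -0.998375.
ΔE = −sin λ·ΔX + cos λ·ΔY = −(0.056980)·(-382) + (-0.998375)·(534) = -511.37 m.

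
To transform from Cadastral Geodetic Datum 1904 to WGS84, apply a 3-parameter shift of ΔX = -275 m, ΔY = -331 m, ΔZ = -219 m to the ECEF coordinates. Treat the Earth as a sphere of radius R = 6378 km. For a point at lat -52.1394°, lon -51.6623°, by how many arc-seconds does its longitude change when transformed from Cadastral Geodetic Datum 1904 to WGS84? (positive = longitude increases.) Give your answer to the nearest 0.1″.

sin φ = -0.789506, cos φ = 0.613742, sin λ = -0.784368, cos λ = 0.620295.
East component: ΔE = −sin λ·ΔX + cos λ·ΔY = −(-0.784368)(-275) + (0.620295)(-331) = -421.02 m.
1° of latitude spans πR/180 = 111317 m; at latitude φ, 1° of longitude spans that × cos φ = 68320.0 m, so Δλ = -421.02 / 68320.0 × 3600 = -22.185″.

Δλ = -22.2″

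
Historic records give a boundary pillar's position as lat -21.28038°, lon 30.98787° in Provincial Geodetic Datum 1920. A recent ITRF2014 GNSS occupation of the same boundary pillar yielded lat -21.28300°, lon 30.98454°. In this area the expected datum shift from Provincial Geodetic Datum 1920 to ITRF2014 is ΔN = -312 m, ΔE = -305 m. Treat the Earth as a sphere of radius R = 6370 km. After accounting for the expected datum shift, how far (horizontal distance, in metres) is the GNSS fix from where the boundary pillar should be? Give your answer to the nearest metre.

Observed coordinate differences: Δφ = -0.00262°, Δλ = -0.00333°.
Converting to metres (1° lat = 111177 m, cos φ = 0.931816): observed ΔN = -291.3 m, observed ΔE = -345.0 m.
Subtracting the expected shift leaves a residual of -291.3 − (-312) = 20.7 m north and -345.0 − (-305) = -40.0 m east.
Residual distance = √(20.7² + (-40.0)²) = 45.0 m.

45 m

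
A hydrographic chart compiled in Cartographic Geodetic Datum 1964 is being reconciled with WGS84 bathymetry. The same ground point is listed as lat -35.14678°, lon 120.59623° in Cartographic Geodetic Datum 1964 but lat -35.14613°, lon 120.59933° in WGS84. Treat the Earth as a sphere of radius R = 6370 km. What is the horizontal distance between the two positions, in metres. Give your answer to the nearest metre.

291 m

Δφ = -35.14613° − -35.14678° = +0.00065°; Δλ = 120.59933° − 120.59623° = +0.00310°.
1° along a meridian = πR/180 = 111177 m.
ΔN = Δφ × 111177 = 72.3 m; ΔE = Δλ × 111177 × cos(-35.14678°) = +0.00310 × 111177 × 0.817680 = 281.8 m.
Distance = √(ΔE² + ΔN²) = √(281.8² + 72.3²) = 290.9 m.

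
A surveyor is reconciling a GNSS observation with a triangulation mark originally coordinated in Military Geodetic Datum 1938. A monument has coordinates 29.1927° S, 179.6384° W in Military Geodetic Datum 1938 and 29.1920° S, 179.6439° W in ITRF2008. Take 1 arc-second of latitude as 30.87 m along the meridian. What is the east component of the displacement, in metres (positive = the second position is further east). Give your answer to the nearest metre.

Δφ = -29.1920° − -29.1927° = +0.0007°; Δλ = -179.6439° − -179.6384° = -0.0055°.
1° of latitude = 3600 × 30.87 = 111132 m.
ΔN = Δφ × 111132 = 77.8 m; ΔE = Δλ × 111132 × cos(-29.1927°) = -0.0055 × 111132 × 0.872984 = -533.6 m.

ΔE = -534 m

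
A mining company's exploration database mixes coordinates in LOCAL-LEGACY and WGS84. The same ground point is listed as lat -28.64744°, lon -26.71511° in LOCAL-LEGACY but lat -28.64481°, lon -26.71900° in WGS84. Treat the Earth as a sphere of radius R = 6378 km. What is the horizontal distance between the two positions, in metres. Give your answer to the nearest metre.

Δφ = -28.64481° − -28.64744° = +0.00263°; Δλ = -26.71900° − -26.71511° = -0.00389°.
1° along a meridian = πR/180 = 111317 m.
ΔN = Δφ × 111317 = 292.8 m; ΔE = Δλ × 111317 × cos(-28.64744°) = -0.00389 × 111317 × 0.877586 = -380.0 m.
Distance = √(ΔE² + ΔN²) = √((-380.0)² + 292.8²) = 479.7 m.

480 m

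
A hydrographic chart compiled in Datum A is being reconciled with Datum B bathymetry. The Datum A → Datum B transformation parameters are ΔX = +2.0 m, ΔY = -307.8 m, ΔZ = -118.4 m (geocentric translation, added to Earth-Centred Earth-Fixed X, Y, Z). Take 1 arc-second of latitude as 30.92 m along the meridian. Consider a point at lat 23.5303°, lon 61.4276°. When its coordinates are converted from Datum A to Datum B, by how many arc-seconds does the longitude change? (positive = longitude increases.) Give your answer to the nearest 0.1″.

sin φ = 0.399234, cos φ = 0.916849, sin λ = 0.878213, cos λ = 0.478269.
East component: ΔE = −sin λ·ΔX + cos λ·ΔY = −(0.878213)(2.0) + (0.478269)(-307.8) = -148.97 m.
1° of latitude spans 3600 × 30.92 = 111312 m; at latitude φ, 1° of longitude spans that × cos φ = 102056.3 m, so Δλ = -148.97 / 102056.3 × 3600 = -5.255″.

Δλ = -5.3″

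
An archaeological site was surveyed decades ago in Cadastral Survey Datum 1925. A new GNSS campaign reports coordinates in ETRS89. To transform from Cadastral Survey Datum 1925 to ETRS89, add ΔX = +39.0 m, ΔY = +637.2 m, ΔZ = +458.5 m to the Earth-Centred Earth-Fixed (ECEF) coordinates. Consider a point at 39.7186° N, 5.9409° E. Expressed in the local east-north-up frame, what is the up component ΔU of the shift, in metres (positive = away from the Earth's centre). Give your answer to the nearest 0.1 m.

ΔU = 373.6 m

At φ = 39.7186°, λ = 5.9409°: sin φ = 0.639018, cos φ = 0.769192, sin λ = 0.103503, cos λ = 0.994629.
ΔU = cos φ cos λ·ΔX + cos φ sin λ·ΔY + sin φ·ΔZ = (0.769192)(0.994629)(39.0) + (0.769192)(0.103503)(637.2) + (0.639018)(458.5) = 373.56 m.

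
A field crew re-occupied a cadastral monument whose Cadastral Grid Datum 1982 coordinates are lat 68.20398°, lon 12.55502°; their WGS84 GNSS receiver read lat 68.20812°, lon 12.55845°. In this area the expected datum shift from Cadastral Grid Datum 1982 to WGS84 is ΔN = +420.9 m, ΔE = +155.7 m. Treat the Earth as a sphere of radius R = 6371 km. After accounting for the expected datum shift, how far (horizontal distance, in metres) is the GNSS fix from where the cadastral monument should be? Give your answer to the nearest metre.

42 m

Observed coordinate differences: Δφ = +0.00414°, Δλ = +0.00343°.
Converting to metres (1° lat = 111195 m, cos φ = 0.371303): observed ΔN = 460.3 m, observed ΔE = 141.6 m.
Subtracting the expected shift leaves a residual of 460.3 − (420.9) = 39.4 m north and 141.6 − (155.7) = -14.1 m east.
Residual distance = √(39.4² + (-14.1)²) = 41.9 m.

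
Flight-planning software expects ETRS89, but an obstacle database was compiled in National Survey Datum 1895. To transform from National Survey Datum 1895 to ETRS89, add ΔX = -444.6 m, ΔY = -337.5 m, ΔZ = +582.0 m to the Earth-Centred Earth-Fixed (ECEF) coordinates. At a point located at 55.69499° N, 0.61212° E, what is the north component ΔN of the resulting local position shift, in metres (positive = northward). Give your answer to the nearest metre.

ΔN = 698 m

The local north axis is (−sin φ cos λ, −sin φ sin λ, cos φ), giving ΔN = 367.240 + 2.978 + 328.014 = 698.23 m.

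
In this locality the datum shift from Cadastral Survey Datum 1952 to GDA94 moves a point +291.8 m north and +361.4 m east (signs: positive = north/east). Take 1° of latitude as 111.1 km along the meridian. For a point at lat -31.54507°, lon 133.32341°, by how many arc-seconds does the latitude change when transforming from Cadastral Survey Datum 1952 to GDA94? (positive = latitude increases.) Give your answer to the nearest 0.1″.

Δφ = 9.5″

1° of latitude = 111.1 km, so Δφ = 291.8 / 111100 = 0.0026265° = 9.455″.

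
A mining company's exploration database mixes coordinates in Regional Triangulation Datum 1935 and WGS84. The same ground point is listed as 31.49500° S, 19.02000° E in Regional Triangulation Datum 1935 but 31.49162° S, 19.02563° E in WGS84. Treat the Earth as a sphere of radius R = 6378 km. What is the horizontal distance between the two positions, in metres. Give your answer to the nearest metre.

654 m

Δφ = -31.49162° − -31.49500° = +0.00338°; Δλ = 19.02563° − 19.02000° = +0.00563°.
1° along a meridian = πR/180 = 111317 m.
ΔN = Δφ × 111317 = 376.3 m; ΔE = Δλ × 111317 × cos(-31.49500°) = +0.00563 × 111317 × 0.852686 = 534.4 m.
Distance = √(ΔE² + ΔN²) = √(534.4² + 376.3²) = 653.6 m.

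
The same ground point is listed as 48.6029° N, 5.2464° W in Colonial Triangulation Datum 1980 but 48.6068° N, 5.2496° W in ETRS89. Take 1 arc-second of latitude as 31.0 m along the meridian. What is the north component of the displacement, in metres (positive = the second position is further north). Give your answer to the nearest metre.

ΔN = 435 m

Δφ = 48.6068° − 48.6029° = +0.0039°; Δλ = -5.2496° − -5.2464° = -0.0032°.
1° of latitude = 3600 × 31.00 = 111600 m.
ΔN = Δφ × 111600 = 435.2 m; ΔE = Δλ × 111600 × cos(48.6029°) = -0.0032 × 111600 × 0.661274 = -236.2 m.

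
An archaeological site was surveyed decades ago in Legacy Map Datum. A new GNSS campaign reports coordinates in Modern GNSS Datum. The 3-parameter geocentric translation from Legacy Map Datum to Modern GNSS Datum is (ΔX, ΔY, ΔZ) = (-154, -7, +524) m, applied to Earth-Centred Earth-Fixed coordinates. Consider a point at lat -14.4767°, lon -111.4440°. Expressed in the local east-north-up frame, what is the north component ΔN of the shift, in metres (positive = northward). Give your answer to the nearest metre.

The local north axis is (−sin φ cos λ, −sin φ sin λ, cos φ), giving ΔN = 14.075 + 1.629 + 507.363 = 523.07 m.

ΔN = 523 m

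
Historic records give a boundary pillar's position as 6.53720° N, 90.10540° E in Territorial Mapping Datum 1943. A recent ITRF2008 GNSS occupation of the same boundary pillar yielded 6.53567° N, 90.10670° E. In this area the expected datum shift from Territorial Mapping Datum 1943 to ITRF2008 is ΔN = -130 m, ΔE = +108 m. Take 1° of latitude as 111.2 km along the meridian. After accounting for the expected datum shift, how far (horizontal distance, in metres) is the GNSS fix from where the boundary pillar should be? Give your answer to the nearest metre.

54 m

Observed coordinate differences: Δφ = -0.00153°, Δλ = +0.00130°.
Converting to metres (1° lat = 111200 m, cos φ = 0.993498): observed ΔN = -170.1 m, observed ΔE = 143.6 m.
Subtracting the expected shift leaves a residual of -170.1 − (-130) = -40.1 m north and 143.6 − (108) = 35.6 m east.
Residual distance = √((-40.1)² + 35.6²) = 53.7 m.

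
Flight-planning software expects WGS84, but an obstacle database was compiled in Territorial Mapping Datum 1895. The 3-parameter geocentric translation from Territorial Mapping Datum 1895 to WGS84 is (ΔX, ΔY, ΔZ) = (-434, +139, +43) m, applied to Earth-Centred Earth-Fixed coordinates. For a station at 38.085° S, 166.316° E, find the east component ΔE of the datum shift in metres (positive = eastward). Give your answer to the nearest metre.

The local east axis at (φ, λ) is (−sin λ, cos λ, 0), so ΔE = −sin(166.316°)·(-434) + cos(166.316°)·139 = -32.38 m.

ΔE = -32 m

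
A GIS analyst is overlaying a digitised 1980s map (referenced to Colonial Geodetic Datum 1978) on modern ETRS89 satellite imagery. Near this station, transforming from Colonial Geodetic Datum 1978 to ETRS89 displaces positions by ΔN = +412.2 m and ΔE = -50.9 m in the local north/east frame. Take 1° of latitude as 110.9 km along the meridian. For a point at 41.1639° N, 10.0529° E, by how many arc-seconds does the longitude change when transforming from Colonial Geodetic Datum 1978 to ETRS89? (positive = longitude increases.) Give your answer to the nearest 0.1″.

At latitude 41.1639°, cos φ = 0.752830.
1° of longitude at this latitude = 110.9 × cos φ = 83.49 km, so Δλ = -50.9 / 83488.8 = -0.0006097° = -2.195″.

Δλ = -2.2″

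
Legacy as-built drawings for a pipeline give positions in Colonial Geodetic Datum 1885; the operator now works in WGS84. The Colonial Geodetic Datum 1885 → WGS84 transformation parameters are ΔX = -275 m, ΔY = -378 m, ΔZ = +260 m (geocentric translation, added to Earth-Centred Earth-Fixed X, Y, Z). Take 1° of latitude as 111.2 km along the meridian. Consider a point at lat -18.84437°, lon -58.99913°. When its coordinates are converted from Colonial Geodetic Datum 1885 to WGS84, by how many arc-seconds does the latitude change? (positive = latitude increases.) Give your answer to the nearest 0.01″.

Δφ = 9.87″

sin φ = -0.322999, cos φ = 0.946399, sin λ = -0.857159, cos λ = 0.515051.
North component: ΔN = −sin φ cos λ·ΔX − sin φ sin λ·ΔY + cos φ·ΔZ = −(-0.322999)(0.515051)(-275) − (-0.322999)(-0.857159)(-378) + (0.946399)(260) = 304.97 m.
1° of latitude spans 111200 m, so Δφ = 304.97 / 111200 × 3600 = 9.873″.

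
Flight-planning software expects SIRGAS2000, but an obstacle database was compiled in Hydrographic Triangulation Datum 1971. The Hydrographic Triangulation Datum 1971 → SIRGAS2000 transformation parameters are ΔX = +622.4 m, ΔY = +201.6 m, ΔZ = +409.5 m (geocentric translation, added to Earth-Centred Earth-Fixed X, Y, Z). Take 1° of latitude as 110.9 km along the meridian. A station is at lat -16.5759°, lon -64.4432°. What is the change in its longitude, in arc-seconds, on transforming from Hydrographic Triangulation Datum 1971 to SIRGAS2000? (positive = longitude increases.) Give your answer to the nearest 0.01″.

Δλ = 21.96″

sin φ = -0.285285, cos φ = 0.958443, sin λ = -0.902158, cos λ = 0.431406.
East component: ΔE = −sin λ·ΔX + cos λ·ΔY = −(-0.902158)(622.4) + (0.431406)(201.6) = 648.47 m.
1° of latitude spans 110900 m; at latitude φ, 1° of longitude spans that × cos φ = 106291.3 m, so Δλ = 648.47 / 106291.3 × 3600 = 21.963″.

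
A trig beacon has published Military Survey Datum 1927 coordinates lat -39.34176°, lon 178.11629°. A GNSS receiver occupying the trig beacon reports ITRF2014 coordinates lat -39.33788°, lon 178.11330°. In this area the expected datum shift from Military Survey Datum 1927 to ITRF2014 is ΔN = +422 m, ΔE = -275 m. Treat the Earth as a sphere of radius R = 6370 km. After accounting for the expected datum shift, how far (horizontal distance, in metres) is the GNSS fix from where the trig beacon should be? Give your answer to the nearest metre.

20 m

Observed coordinate differences: Δφ = +0.00388°, Δλ = -0.00299°.
Converting to metres (1° lat = 111177 m, cos φ = 0.773378): observed ΔN = 431.4 m, observed ΔE = -257.1 m.
Subtracting the expected shift leaves a residual of 431.4 − (422) = 9.4 m north and -257.1 − (-275) = 17.9 m east.
Residual distance = √(9.4² + 17.9²) = 20.2 m.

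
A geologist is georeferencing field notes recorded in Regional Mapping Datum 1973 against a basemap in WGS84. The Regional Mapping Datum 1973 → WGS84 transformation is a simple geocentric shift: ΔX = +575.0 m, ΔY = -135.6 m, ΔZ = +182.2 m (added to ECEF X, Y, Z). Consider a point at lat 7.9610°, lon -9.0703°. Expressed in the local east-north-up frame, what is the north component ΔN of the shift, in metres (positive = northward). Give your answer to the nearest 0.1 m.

At φ = 7.9610°, λ = -9.0703°: sin φ = 0.138499, cos φ = 0.990363, sin λ = -0.157646, cos λ = 0.987496.
ΔN = −sin φ cos λ·ΔX − sin φ sin λ·ΔY + cos φ·ΔZ = −(0.138499)(0.987496)(575.0) − (0.138499)(-0.157646)(-135.6) + (0.990363)(182.2) = 98.84 m.

ΔN = 98.8 m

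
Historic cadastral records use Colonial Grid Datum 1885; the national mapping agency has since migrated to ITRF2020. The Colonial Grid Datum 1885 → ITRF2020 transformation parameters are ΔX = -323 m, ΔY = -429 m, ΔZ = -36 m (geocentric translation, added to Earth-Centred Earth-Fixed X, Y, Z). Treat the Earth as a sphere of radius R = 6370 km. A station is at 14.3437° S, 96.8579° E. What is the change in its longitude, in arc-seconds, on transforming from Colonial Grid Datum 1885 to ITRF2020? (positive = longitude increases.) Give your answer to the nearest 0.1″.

sin φ = -0.247738, cos φ = 0.968827, sin λ = 0.992845, cos λ = -0.119407.
East component: ΔE = −sin λ·ΔX + cos λ·ΔY = −(0.992845)(-323) + (-0.119407)(-429) = 371.91 m.
1° of latitude spans πR/180 = 111177 m; at latitude φ, 1° of longitude spans that × cos φ = 107711.7 m, so Δλ = 371.91 / 107711.7 × 3600 = 12.430″.

Δλ = 12.4″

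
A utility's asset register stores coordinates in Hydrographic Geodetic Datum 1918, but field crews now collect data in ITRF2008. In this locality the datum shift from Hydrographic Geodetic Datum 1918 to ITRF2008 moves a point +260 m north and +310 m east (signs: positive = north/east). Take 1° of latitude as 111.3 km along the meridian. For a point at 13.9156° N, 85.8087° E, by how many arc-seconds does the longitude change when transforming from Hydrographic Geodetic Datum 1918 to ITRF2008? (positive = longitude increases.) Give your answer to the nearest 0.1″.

At latitude 13.9156°, cos φ = 0.970651.
1° of longitude at this latitude = 111.3 × cos φ = 108.03 km, so Δλ = 310.0 / 108033.5 = 0.0028695° = 10.330″.

Δλ = 10.3″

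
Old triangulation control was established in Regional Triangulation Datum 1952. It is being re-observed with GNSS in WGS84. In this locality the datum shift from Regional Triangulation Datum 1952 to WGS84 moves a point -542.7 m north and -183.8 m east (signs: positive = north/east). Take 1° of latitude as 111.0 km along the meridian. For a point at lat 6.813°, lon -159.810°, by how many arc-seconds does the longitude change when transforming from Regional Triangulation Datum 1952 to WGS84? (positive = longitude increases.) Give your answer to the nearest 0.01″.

Δλ = -6.00″

At latitude 6.813°, cos φ = 0.992939.
1° of longitude at this latitude = 111.0 × cos φ = 110.22 km, so Δλ = -183.8 / 110216.2 = -0.0016676° = -6.003″.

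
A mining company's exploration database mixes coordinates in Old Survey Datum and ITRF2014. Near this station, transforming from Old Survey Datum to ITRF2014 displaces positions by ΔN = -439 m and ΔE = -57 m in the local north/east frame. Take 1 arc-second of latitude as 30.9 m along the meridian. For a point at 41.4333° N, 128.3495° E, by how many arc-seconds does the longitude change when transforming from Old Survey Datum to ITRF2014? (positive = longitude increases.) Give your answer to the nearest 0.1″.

At latitude 41.4333°, cos φ = 0.749727.
1″ of longitude at this latitude = 30.90 × cos φ = 23.1666 m, so Δλ = -57.0 / 23.1666 = -2.460″.

Δλ = -2.5″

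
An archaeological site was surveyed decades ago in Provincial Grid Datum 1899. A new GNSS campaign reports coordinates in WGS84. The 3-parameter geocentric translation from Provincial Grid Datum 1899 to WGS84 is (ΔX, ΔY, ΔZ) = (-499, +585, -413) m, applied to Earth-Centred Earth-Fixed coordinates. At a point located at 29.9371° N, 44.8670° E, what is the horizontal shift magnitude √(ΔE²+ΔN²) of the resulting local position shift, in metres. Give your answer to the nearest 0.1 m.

858.9 m

At φ = 29.9371°, λ = 44.8670°: sin φ = 0.499049, cos φ = 0.866574, sin λ = 0.705463, cos λ = 0.708746.
ΔE = −sin λ·ΔX + cos λ·ΔY = −(0.705463)·(-499) + (0.708746)·(585) = 766.64 m.
ΔN = −sin φ cos λ·ΔX − sin φ sin λ·ΔY + cos φ·ΔZ = −(0.499049)(0.708746)(-499) − (0.499049)(0.705463)(585) + (0.866574)(-413) = -387.35 m.
Horizontal magnitude = √(ΔE² + ΔN²) = √(766.64² + (-387.35)²) = 858.94 m.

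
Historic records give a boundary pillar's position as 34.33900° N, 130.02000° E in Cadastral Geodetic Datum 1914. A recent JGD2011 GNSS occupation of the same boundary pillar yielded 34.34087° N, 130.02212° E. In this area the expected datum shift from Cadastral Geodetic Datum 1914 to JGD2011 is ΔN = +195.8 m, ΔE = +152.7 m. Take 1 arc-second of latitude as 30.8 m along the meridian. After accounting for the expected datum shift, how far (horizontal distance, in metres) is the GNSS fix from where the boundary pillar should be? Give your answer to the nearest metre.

Observed coordinate differences: Δφ = +0.00187°, Δλ = +0.00212°.
Converting to metres (1° lat = 110880 m, cos φ = 0.825715): observed ΔN = 207.3 m, observed ΔE = 194.1 m.
Subtracting the expected shift leaves a residual of 207.3 − (195.8) = 11.5 m north and 194.1 − (152.7) = 41.4 m east.
Residual distance = √(11.5² + 41.4²) = 43.0 m.

43 m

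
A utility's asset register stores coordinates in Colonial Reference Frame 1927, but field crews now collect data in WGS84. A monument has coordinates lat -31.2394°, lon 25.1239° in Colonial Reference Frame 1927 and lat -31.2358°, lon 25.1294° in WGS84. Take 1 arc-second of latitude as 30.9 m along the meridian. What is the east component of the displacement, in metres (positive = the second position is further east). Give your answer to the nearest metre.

Δφ = -31.2358° − -31.2394° = +0.0036°; Δλ = 25.1294° − 25.1239° = +0.0055°.
1° of latitude = 3600 × 30.90 = 111240 m.
ΔN = Δφ × 111240 = 400.5 m; ΔE = Δλ × 111240 × cos(-31.2394°) = +0.0055 × 111240 × 0.855008 = 523.1 m.

ΔE = 523 m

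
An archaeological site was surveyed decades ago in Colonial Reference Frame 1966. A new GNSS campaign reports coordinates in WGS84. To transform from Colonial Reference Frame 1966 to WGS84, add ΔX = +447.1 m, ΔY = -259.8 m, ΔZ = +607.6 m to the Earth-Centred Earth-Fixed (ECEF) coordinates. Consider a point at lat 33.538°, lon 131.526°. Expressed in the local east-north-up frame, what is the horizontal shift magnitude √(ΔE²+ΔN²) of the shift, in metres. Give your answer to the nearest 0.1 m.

The local east axis at (φ, λ) is (−sin λ, cos λ, 0), so ΔE = −sin(131.526°)·447.1 + cos(131.526°)·(-259.8) = -162.49 m.
The local north axis is (−sin φ cos λ, −sin φ sin λ, cos φ), giving ΔN = 163.763 + 107.460 + 506.446 = 777.67 m.
Horizontal magnitude = √(ΔE² + ΔN²) = √((-162.49)² + 777.67²) = 794.46 m.

794.5 m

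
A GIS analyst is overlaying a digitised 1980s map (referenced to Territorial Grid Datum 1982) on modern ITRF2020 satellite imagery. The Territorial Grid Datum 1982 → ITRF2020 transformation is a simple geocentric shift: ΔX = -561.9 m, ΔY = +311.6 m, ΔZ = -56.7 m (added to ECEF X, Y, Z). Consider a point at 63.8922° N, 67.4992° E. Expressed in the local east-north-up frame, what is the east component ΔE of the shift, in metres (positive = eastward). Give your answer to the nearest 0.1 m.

ΔE = 638.4 m

At φ = 63.8922°, λ = 67.4992°: sin φ = 0.897968, cos φ = 0.440061, sin λ = 0.923874, cos λ = 0.382696.
ΔE = −sin λ·ΔX + cos λ·ΔY = −(0.923874)·(-561.9) + (0.382696)·(311.6) = 638.37 m.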